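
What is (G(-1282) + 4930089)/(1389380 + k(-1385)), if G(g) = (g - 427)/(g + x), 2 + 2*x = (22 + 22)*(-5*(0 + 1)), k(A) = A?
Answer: 6867615686/1933477035 ≈ 3.5520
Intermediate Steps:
x = -111 (x = -1 + ((22 + 22)*(-5*(0 + 1)))/2 = -1 + (44*(-5*1))/2 = -1 + (44*(-5))/2 = -1 + (½)*(-220) = -1 - 110 = -111)
G(g) = (-427 + g)/(-111 + g) (G(g) = (g - 427)/(g - 111) = (-427 + g)/(-111 + g))
(G(-1282) + 4930089)/(1389380 + k(-1385)) = ((-427 - 1282)/(-111 - 1282) + 4930089)/(1389380 - 1385) = (-1709/(-1393) + 4930089)/1387995 = (-1/1393*(-1709) + 4930089)*(1/1387995) = (1709/1393 + 4930089)*(1/1387995) = (6867615686/1393)*(1/1387995) = 6867615686/1933477035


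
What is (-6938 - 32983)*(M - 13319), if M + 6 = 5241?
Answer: 322721364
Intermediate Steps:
M = 5235 (M = -6 + 5241 = 5235)
(-6938 - 32983)*(M - 13319) = (-6938 - 32983)*(5235 - 13319) = -39921*(-8084) = 322721364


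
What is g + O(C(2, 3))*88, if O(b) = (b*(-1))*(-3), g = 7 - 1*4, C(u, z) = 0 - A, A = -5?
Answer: 1323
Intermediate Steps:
C(u, z) = 5 (C(u, z) = 0 - 1*(-5) = 0 + 5 = 5)
g = 3 (g = 7 - 4 = 3)
O(b) = 3*b (O(b) = -b*(-3) = 3*b)
g + O(C(2, 3))*88 = 3 + (3*5)*88 = 3 + 15*88 = 3 + 1320 = 1323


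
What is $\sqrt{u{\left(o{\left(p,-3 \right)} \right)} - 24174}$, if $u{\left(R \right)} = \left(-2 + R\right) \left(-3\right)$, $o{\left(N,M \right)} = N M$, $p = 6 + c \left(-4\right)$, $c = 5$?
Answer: $i \sqrt{24294} \approx 155.87 i$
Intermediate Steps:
$p = -14$ ($p = 6 + 5 \left(-4\right) = 6 - 20 = -14$)
$o{\left(N,M \right)} = M N$
$u{\left(R \right)} = 6 - 3 R$
$\sqrt{u{\left(o{\left(p,-3 \right)} \right)} - 24174} = \sqrt{\left(6 - 3 \left(\left(-3\right) \left(-14\right)\right)\right) - 24174} = \sqrt{\left(6 - 126\right) - 24174} = \sqrt{-120 - 24174} = \sqrt{-24294} = i \sqrt{24294}$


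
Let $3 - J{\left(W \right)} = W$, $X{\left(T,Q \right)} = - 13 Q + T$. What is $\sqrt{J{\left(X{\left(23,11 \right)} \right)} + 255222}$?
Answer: $\sqrt{255345} \approx 505.32$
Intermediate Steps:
$X{\left(T,Q \right)} = T - 13 Q$
$J{\left(W \right)} = 3 - W$
$\sqrt{J{\left(X{\left(23,11 \right)} \right)} + 255222} = \sqrt{\left(3 - \left(23 - 143\right)\right) + 255222} = \sqrt{\left(3 - -120\right) + 255222} = \sqrt{\left(3 + 120\right) + 255222} = \sqrt{123 + 255222} = \sqrt{255345}$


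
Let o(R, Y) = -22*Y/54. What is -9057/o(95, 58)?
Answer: 244539/638 ≈ 383.29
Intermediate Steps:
o(R, Y) = -11*Y/27
-9057/o(95, 58) = -9057/((-11/27*58)) = -9057/(-638/27) = -9057*(-27/638) = 244539/638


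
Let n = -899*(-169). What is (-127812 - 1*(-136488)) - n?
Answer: -143255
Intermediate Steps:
n = 151931
(-127812 - 1*(-136488)) - n = (-127812 - 1*(-136488)) - 1*151931 = (-127812 + 136488) - 151931 = 8676 - 151931 = -143255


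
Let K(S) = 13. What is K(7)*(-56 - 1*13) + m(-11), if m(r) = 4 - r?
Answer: -882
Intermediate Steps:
K(7)*(-56 - 1*13) + m(-11) = 13*(-56 - 1*13) + (4 - 1*(-11)) = 13*(-56 - 13) + (4 + 11) = 13*(-69) + 15 = -897 + 15 = -882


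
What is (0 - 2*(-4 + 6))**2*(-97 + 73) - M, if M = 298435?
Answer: -298819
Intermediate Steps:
(0 - 2*(-4 + 6))**2*(-97 + 73) - M = (0 - 2*(-4 + 6))**2*(-97 + 73) - 1*298435 = (0 - 2*2)**2*(-24) - 298435 = (0 - 4)**2*(-24) - 298435 = (-4)**2*(-24) - 298435 = 16*(-24) - 298435 = -384 - 298435 = -298819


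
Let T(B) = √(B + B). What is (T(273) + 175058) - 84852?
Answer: 90206 + √546 ≈ 90229.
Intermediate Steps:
T(B) = √2*√B (T(B) = √(2*B) = √2*√B)
(T(273) + 175058) - 84852 = (√2*√273 + 175058) - 84852 = (√546 + 175058) - 84852 = (175058 + √546) - 84852 = 90206 + √546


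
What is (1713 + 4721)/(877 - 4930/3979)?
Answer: 25600886/3484653 ≈ 7.3468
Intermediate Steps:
(1713 + 4721)/(877 - 4930/3979) = 6434/(877 - 4930*1/3979) = 6434/(877 - 4930/3979) = 6434/(3484653/3979) = 6434*(3979/3484653) = 25600886/3484653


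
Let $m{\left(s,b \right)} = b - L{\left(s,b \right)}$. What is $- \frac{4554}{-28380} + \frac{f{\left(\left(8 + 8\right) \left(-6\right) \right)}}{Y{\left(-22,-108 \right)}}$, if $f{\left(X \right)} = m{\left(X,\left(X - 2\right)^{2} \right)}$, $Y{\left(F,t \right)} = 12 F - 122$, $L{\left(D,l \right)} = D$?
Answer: $- \frac{2072183}{82990} \approx -24.969$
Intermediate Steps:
$Y{\left(F,t \right)} = -122 + 12 F$
$m{\left(s,b \right)} = b - s$
$f{\left(X \right)} = \left(-2 + X\right)^{2} - X$ ($f{\left(X \right)} = \left(X - 2\right)^{2} - X = \left(-2 + X\right)^{2} - X$)
$- \frac{4554}{-28380} + \frac{f{\left(\left(8 + 8\right) \left(-6\right) \right)}}{Y{\left(-22,-108 \right)}} = - \frac{4554}{-28380} + \frac{\left(-2 + \left(8 + 8\right) \left(-6\right)\right)^{2} - \left(8 + 8\right) \left(-6\right)}{-122 + 12 \left(-22\right)} = \left(-4554\right) \left(- \frac{1}{28380}\right) + \frac{\left(-2 + 16 \left(-6\right)\right)^{2} - 16 \left(-6\right)}{-122 - 264} = \frac{69}{430} + \frac{\left(-2 - 96\right)^{2} - -96}{-386} = \frac{69}{430} + \left(\left(-98\right)^{2} + 96\right) \left(- \frac{1}{386}\right) = \frac{69}{430} + \left(9604 + 96\right) \left(- \frac{1}{386}\right) = \frac{69}{430} + 9700 \left(- \frac{1}{386}\right) = \frac{69}{430} - \frac{4850}{193} = - \frac{2072183}{82990}$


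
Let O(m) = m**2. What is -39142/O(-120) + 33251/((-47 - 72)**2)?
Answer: -37737731/101959200 ≈ -0.37013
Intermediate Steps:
-39142/O(-120) + 33251/((-47 - 72)**2) = -39142/((-120)**2) + 33251/((-47 - 72)**2) = -39142/14400 + 33251/((-119)**2) = -39142*1/14400 + 33251/14161 = -19571/7200 + 33251*(1/14161) = -19571/7200 + 33251/14161 = -37737731/101959200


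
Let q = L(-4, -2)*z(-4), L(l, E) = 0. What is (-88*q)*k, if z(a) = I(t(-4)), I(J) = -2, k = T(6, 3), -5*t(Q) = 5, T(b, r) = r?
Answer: 0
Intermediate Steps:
t(Q) = -1 (t(Q) = -⅕*5 = -1)
k = 3
z(a) = -2
q = 0 (q = 0*(-2) = 0)
(-88*q)*k = -88*0*3 = 0*3 = 0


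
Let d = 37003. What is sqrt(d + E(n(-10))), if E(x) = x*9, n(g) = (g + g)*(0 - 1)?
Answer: 19*sqrt(103) ≈ 192.83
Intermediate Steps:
n(g) = -2*g (n(g) = (2*g)*(-1) = -2*g)
E(x) = 9*x
sqrt(d + E(n(-10))) = sqrt(37003 + 9*(-2*(-10))) = sqrt(37003 + 9*20) = sqrt(37003 + 180) = sqrt(37183) = 19*sqrt(103)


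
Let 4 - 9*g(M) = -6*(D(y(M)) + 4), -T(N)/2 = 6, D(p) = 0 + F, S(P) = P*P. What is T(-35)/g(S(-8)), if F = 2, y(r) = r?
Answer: -27/10 ≈ -2.7000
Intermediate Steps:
S(P) = P²
D(p) = 2 (D(p) = 0 + 2 = 2)
T(N) = -12 (T(N) = -2*6 = -12)
g(M) = 40/9 (g(M) = 4/9 - (-2)*(2 + 4)/3 = 4/9 - (-2)*6/3 = 4/9 - ⅑*(-36) = 4/9 + 4 = 40/9)
T(-35)/g(S(-8)) = -12/40/9 = -12*9/40 = -27/10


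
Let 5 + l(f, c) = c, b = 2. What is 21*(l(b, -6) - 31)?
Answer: -882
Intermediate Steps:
l(f, c) = -5 + c
21*(l(b, -6) - 31) = 21*((-5 - 6) - 31) = 21*(-11 - 31) = 21*(-42) = -882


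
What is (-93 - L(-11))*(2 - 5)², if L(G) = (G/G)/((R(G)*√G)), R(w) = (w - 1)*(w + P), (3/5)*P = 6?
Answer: -837 + 3*I*√11/44 ≈ -837.0 + 0.22613*I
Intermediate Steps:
P = 10 (P = (5/3)*6 = 10)
R(w) = (-1 + w)*(10 + w) (R(w) = (w - 1)*(w + 10) = (-1 + w)*(10 + w))
L(G) = 1/(√G*(-10 + G² + 9*G)) (L(G) = (G/G)/(((-10 + G² + 9*G)*√G)) = 1/(√G*(-10 + G² + 9*G)))
(-93 - L(-11))*(2 - 5)² = (-93 - 1/(√(-11)*(-10 + (-11)² + 9*(-11))))*(2 - 5)² = (-93 - (-I*√11/11)/(-10 + 121 - 99))*(-3)² = (-93 - (-I*√11/11)/12)*9 = (-93 - (-1)*I*√11/132)*9 = (-93 + I*√11/132)*9 = -837 + 3*I*√11/44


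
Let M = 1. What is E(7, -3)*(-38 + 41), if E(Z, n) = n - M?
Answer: -12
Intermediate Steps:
E(Z, n) = -1 + n (E(Z, n) = n - 1*1 = n - 1 = -1 + n)
E(7, -3)*(-38 + 41) = (-1 - 3)*(-38 + 41) = -4*3 = -12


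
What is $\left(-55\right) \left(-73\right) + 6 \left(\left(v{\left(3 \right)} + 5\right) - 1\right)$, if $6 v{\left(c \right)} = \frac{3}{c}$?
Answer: $4040$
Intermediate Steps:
$v{\left(c \right)} = \frac{1}{2 c}$ ($v{\left(c \right)} = \frac{3 \frac{1}{c}}{6} = \frac{1}{2 c}$)
$\left(-55\right) \left(-73\right) + 6 \left(\left(v{\left(3 \right)} + 5\right) - 1\right) = \left(-55\right) \left(-73\right) + 6 \left(\left(\frac{1}{2 \cdot 3} + 5\right) - 1\right) = 4015 + 6 \left(\left(\frac{1}{2} \cdot \frac{1}{3} + 5\right) - 1\right) = 4015 + 6 \left(\left(\frac{1}{6} + 5\right) - 1\right) = 4015 + 6 \left(\frac{31}{6} - 1\right) = 4015 + 6 \cdot \frac{25}{6} = 4015 + 25 = 4040$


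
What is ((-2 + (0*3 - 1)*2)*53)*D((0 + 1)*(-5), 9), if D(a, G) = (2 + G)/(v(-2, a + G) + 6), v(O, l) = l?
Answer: -1166/5 ≈ -233.20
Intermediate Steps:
D(a, G) = (2 + G)/(6 + G + a) (D(a, G) = (2 + G)/((a + G) + 6) = (2 + G)/((G + a) + 6) = (2 + G)/(6 + G + a))
((-2 + (0*3 - 1)*2)*53)*D((0 + 1)*(-5), 9) = ((-2 + (0*3 - 1)*2)*53)*((2 + 9)/(6 + 9 + (0 + 1)*(-5))) = ((-2 + (0 - 1)*2)*53)*(11/(6 + 9 + 1*(-5))) = ((-2 - 1*2)*53)*(11/(6 + 9 - 5)) = ((-2 - 2)*53)*(11/10) = (-4*53)*((⅒)*11) = -212*11/10 = -1166/5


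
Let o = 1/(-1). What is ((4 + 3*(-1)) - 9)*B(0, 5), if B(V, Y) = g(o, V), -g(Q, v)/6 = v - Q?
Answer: 48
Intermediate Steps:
o = -1 (o = 1*(-1) = -1)
g(Q, v) = -6*v + 6*Q (g(Q, v) = -6*(v - Q) = -6*v + 6*Q)
B(V, Y) = -6 - 6*V (B(V, Y) = -6*V + 6*(-1) = -6*V - 6 = -6 - 6*V)
((4 + 3*(-1)) - 9)*B(0, 5) = ((4 + 3*(-1)) - 9)*(-6 - 6*0) = ((4 - 3) - 9)*(-6 + 0) = (1 - 9)*(-6) = -8*(-6) = 48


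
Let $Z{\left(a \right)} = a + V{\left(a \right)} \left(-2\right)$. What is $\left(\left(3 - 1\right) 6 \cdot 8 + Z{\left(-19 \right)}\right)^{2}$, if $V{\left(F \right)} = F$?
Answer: $13225$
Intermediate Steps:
$Z{\left(a \right)} = - a$ ($Z{\left(a \right)} = a + a \left(-2\right) = a - 2 a = - a$)
$\left(\left(3 - 1\right) 6 \cdot 8 + Z{\left(-19 \right)}\right)^{2} = \left(\left(3 - 1\right) 6 \cdot 8 - -19\right)^{2} = \left(\left(3 - 1\right) 6 \cdot 8 + 19\right)^{2} = \left(2 \cdot 6 \cdot 8 + 19\right)^{2} = \left(12 \cdot 8 + 19\right)^{2} = \left(96 + 19\right)^{2} = 115^{2} = 13225$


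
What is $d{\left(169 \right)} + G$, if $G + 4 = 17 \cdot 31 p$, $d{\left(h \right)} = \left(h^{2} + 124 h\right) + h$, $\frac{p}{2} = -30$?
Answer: $18062$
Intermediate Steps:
$p = -60$ ($p = 2 \left(-30\right) = -60$)
$d{\left(h \right)} = h^{2} + 125 h$
$G = -31624$ ($G = -4 + 17 \cdot 31 \left(-60\right) = -4 + 527 \left(-60\right) = -4 - 31620 = -31624$)
$d{\left(169 \right)} + G = 169 \left(125 + 169\right) - 31624 = 169 \cdot 294 - 31624 = 49686 - 31624 = 18062$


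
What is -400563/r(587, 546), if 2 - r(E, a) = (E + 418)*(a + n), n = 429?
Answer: 400563/979873 ≈ 0.40879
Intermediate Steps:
r(E, a) = 2 - (418 + E)*(429 + a) (r(E, a) = 2 - (E + 418)*(a + 429) = 2 - (418 + E)*(429 + a))
-400563/r(587, 546) = -400563/(-179320 - 429*587 - 418*546 - 1*587*546) = -400563/(-179320 - 251823 - 228228 - 320502) = -400563/(-979873) = -400563*(-1/979873) = 400563/979873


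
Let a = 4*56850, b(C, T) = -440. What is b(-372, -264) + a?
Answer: 226960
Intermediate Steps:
a = 227400
b(-372, -264) + a = -440 + 227400 = 226960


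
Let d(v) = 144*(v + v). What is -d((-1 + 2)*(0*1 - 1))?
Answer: 288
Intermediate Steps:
d(v) = 288*v (d(v) = 144*(2*v) = 288*v)
-d((-1 + 2)*(0*1 - 1)) = -288*(-1 + 2)*(0*1 - 1) = -288*1*(0 - 1) = -288*1*(-1) = -288*(-1) = -1*(-288) = 288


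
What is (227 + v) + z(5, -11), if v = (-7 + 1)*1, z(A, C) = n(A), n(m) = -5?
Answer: 216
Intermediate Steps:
z(A, C) = -5
v = -6 (v = -6*1 = -6)
(227 + v) + z(5, -11) = (227 - 6) - 5 = 221 - 5 = 216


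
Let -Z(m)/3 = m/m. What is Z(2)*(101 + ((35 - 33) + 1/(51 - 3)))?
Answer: -4945/16 ≈ -309.06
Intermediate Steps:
Z(m) = -3 (Z(m) = -3*m/m = -3*1 = -3)
Z(2)*(101 + ((35 - 33) + 1/(51 - 3))) = -3*(101 + ((35 - 33) + 1/(51 - 3))) = -3*(101 + (2 + 1/48)) = -3*(101 + 97/48) = -3*4945/48 = -4945/16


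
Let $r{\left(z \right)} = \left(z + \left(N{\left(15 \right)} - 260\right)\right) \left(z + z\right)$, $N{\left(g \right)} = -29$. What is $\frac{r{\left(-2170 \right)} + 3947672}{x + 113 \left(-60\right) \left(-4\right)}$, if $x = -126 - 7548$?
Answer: $\frac{2436622}{3241} \approx 751.81$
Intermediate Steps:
$x = -7674$ ($x = -126 - 7548 = -7674$)
$r{\left(z \right)} = 2 z \left(-289 + z\right)$ ($r{\left(z \right)} = \left(z - 289\right) \left(z + z\right) = \left(z - 289\right) 2 z = \left(-289 + z\right) 2 z = 2 z \left(-289 + z\right)$)
$\frac{r{\left(-2170 \right)} + 3947672}{x + 113 \left(-60\right) \left(-4\right)} = \frac{2 \left(-2170\right) \left(-289 - 2170\right) + 3947672}{-7674 + 113 \left(-60\right) \left(-4\right)} = \frac{2 \left(-2170\right) \left(-2459\right) + 3947672}{-7674 - -27120} = \frac{10672060 + 3947672}{-7674 + 27120} = \frac{14619732}{19446} = 14619732 \cdot \frac{1}{19446} = \frac{2436622}{3241}$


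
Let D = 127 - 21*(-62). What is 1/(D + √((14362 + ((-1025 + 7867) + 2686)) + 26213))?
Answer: 1429/1991938 - 3*√5567/1991938 ≈ 0.00060502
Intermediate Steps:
D = 1429 (D = 127 + 1302 = 1429)
1/(D + √((14362 + ((-1025 + 7867) + 2686)) + 26213)) = 1/(1429 + √((14362 + ((-1025 + 7867) + 2686)) + 26213)) = 1/(1429 + √((14362 + (6842 + 2686)) + 26213)) = 1/(1429 + √((14362 + 9528) + 26213)) = 1/(1429 + √(23890 + 26213)) = 1/(1429 + √50103) = 1/(1429 + 3*√5567)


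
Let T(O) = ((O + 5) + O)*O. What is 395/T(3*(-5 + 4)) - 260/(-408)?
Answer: 13495/102 ≈ 132.30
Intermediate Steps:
T(O) = O*(5 + 2*O) (T(O) = ((5 + O) + O)*O = (5 + 2*O)*O = O*(5 + 2*O))
395/T(3*(-5 + 4)) - 260/(-408) = 395/(((3*(-5 + 4))*(5 + 2*(3*(-5 + 4))))) - 260/(-408) = 395/(((3*(-1))*(5 + 2*(3*(-1))))) - 260*(-1/408) = 395/((-3*(5 + 2*(-3)))) + 65/102 = 395/((-3*(5 - 6))) + 65/102 = 395/((-3*(-1))) + 65/102 = 395/3 + 65/102 = 13495/102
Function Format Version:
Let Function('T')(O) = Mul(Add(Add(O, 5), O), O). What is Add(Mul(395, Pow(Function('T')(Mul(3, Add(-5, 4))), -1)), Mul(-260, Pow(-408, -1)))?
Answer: Rational(13495, 102) ≈ 132.30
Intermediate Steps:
Function('T')(O) = Mul(O, Add(5, Mul(2, O))) (Function('T')(O) = Mul(Add(Add(5, O), O), O) = Mul(Add(5, Mul(2, O)), O) = Mul(O, Add(5, Mul(2, O))))
Add(Mul(395, Pow(Function('T')(Mul(3, Add(-5, 4))), -1)), Mul(-260, Pow(-408, -1))) = Add(Mul(395, Pow(Mul(Mul(3, Add(-5, 4)), Add(5, Mul(2, Mul(3, Add(-5, 4))))), -1)), Mul(-260, Pow(-408, -1))) = Add(Mul(395, Pow(Mul(Mul(3, -1), Add(5, Mul(2, Mul(3, -1)))), -1)), Mul(-260, Rational(-1, 408))) = Add(Mul(395, Pow(Mul(-3, Add(5, Mul(2, -3))), -1)), Rational(65, 102)) = Add(Mul(395, Pow(Mul(-3, Add(5, -6)), -1)), Rational(65, 102)) = Add(Mul(395, Pow(Mul(-3, -1), -1)), Rational(65, 102)) = Add(Mul(395, Pow(3, -1)), Rational(65, 102)) = Add(Mul(395, Rational(1, 3)), Rational(65, 102)) = Add(Rational(395, 3), Rational(65, 102)) = Rational(13495, 102)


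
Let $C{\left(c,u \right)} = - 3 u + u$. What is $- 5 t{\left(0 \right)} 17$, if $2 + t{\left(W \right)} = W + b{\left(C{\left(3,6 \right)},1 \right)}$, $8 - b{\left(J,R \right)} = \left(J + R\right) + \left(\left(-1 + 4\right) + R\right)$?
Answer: $-1105$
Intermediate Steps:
$C{\left(c,u \right)} = - 2 u$
$b{\left(J,R \right)} = 5 - J - 2 R$ ($b{\left(J,R \right)} = 8 - \left(\left(J + R\right) + \left(\left(-1 + 4\right) + R\right)\right) = 8 - \left(\left(J + R\right) + \left(3 + R\right)\right) = 8 - \left(3 + J + 2 R\right) = 5 - J - 2 R$)
$t{\left(W \right)} = 13 + W$ ($t{\left(W \right)} = -2 + \left(W - \left(-3 - 12\right)\right) = -2 + \left(W - -15\right) = -2 + \left(W + \left(5 + 12 - 2\right)\right) = -2 + \left(W + 15\right) = -2 + \left(15 + W\right) = 13 + W$)
$- 5 t{\left(0 \right)} 17 = - 5 \left(13 + 0\right) 17 = \left(-5\right) 13 \cdot 17 = \left(-65\right) 17 = -1105$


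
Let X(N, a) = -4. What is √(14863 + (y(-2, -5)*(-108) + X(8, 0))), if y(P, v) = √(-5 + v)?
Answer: 3*√(1651 - 12*I*√10) ≈ 121.91 - 1.4008*I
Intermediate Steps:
√(14863 + (y(-2, -5)*(-108) + X(8, 0))) = √(14863 + (√(-5 - 5)*(-108) - 4)) = √(14863 + (√(-10)*(-108) - 4)) = √(14863 + ((I*√10)*(-108) - 4)) = √(14863 + (-108*I*√10 - 4)) = √(14863 + (-4 - 108*I*√10)) = √(14859 - 108*I*√10)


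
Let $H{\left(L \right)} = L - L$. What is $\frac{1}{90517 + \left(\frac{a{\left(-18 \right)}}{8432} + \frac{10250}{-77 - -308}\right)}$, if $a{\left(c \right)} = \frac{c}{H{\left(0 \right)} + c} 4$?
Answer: $\frac{486948}{44098679347} \approx 1.1042 \cdot 10^{-5}$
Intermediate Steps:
$H{\left(L \right)} = 0$
$a{\left(c \right)} = 4$ ($a{\left(c \right)} = \frac{c}{0 + c} 4 = \frac{c}{c} 4 = 1 \cdot 4 = 4$)
$\frac{1}{90517 + \left(\frac{a{\left(-18 \right)}}{8432} + \frac{10250}{-77 - -308}\right)} = \frac{1}{90517 + \left(\frac{4}{8432} + \frac{10250}{-77 - -308}\right)} = \frac{1}{90517 + \left(4 \cdot \frac{1}{8432} + \frac{10250}{-77 + 308}\right)} = \frac{1}{90517 + \left(\frac{1}{2108} + \frac{10250}{231}\right)} = \frac{1}{90517 + \frac{21607231}{486948}} = \frac{1}{\frac{44098679347}{486948}} = \frac{486948}{44098679347}$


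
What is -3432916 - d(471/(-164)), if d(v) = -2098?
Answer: -3430818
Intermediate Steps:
-3432916 - d(471/(-164)) = -3432916 - 1*(-2098) = -3432916 + 2098 = -3430818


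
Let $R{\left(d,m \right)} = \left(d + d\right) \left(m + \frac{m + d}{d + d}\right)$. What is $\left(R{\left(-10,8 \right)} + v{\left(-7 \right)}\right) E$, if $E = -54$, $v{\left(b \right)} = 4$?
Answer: $8532$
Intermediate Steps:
$R{\left(d,m \right)} = 2 d \left(m + \frac{d + m}{2 d}\right)$
$\left(R{\left(-10,8 \right)} + v{\left(-7 \right)}\right) E = \left(\left(-10 + 8 + 2 \left(-10\right) 8\right) + 4\right) \left(-54\right) = \left(\left(-10 + 8 - 160\right) + 4\right) \left(-54\right) = \left(-162 + 4\right) \left(-54\right) = \left(-158\right) \left(-54\right) = 8532$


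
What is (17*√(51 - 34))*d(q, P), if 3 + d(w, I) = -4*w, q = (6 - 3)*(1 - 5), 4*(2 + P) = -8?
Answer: 765*√17 ≈ 3154.2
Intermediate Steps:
P = -4 (P = -2 + (¼)*(-8) = -2 - 2 = -4)
q = -12 (q = 3*(-4) = -12)
d(w, I) = -3 - 4*w
(17*√(51 - 34))*d(q, P) = (17*√(51 - 34))*(-3 - 4*(-12)) = (17*√17)*(-3 + 48) = (17*√17)*45 = 765*√17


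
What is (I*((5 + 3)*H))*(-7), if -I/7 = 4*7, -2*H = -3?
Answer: 16464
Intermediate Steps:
H = 3/2 (H = -½*(-3) = 3/2 ≈ 1.5000)
I = -196 (I = -28*7 = -7*28 = -196)
(I*((5 + 3)*H))*(-7) = -196*(5 + 3)*3/2*(-7) = -1568*3/2*(-7) = -196*12*(-7) = -2352*(-7) = 16464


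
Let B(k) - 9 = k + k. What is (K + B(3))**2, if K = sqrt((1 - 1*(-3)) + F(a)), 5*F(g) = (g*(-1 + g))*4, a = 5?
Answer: 245 + 60*sqrt(5) ≈ 379.16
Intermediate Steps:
B(k) = 9 + 2*k (B(k) = 9 + (k + k) = 9 + 2*k)
F(g) = 4*g*(-1 + g)/5 (F(g) = ((g*(-1 + g))*4)/5 = (4*g*(-1 + g))/5 = 4*g*(-1 + g)/5)
K = 2*sqrt(5) (K = sqrt((1 - 1*(-3)) + (4/5)*5*(-1 + 5)) = sqrt((1 + 3) + (4/5)*5*4) = sqrt(4 + 16) = sqrt(20) = 2*sqrt(5) ≈ 4.4721)
(K + B(3))**2 = (2*sqrt(5) + (9 + 2*3))**2 = (2*sqrt(5) + (9 + 6))**2 = (2*sqrt(5) + 15)**2 = (15 + 2*sqrt(5))**2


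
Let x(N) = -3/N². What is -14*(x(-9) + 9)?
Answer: -3388/27 ≈ -125.48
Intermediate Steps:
x(N) = -3/N²
-14*(x(-9) + 9) = -14*(-3/(-9)² + 9) = -14*(-3*1/81 + 9) = -14*(-1/27 + 9) = -14*242/27 = -3388/27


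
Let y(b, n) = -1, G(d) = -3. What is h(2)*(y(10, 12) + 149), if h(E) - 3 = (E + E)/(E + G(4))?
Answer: -148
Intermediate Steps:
h(E) = 3 + 2*E/(-3 + E) (h(E) = 3 + (E + E)/(E - 3) = 3 + (2*E)/(-3 + E) = 3 + 2*E/(-3 + E))
h(2)*(y(10, 12) + 149) = ((-9 + 5*2)/(-3 + 2))*(-1 + 149) = ((-9 + 10)/(-1))*148 = -1*1*148 = -1*148 = -148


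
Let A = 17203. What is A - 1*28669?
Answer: -11466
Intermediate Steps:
A - 1*28669 = 17203 - 1*28669 = 17203 - 28669 = -11466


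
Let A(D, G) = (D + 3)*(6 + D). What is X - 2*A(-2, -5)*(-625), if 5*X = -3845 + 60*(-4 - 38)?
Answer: 3727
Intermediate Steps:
A(D, G) = (3 + D)*(6 + D)
X = -1273 (X = (-3845 + 60*(-4 - 38))/5 = (-3845 + 60*(-42))/5 = (-3845 - 2520)/5 = (⅕)*(-6365) = -1273)
X - 2*A(-2, -5)*(-625) = -1273 - 2*(18 + (-2)² + 9*(-2))*(-625) = -1273 - 2*(18 + 4 - 18)*(-625) = -1273 - 2*4*(-625) = -1273 - 8*(-625) = -1273 + 5000 = 3727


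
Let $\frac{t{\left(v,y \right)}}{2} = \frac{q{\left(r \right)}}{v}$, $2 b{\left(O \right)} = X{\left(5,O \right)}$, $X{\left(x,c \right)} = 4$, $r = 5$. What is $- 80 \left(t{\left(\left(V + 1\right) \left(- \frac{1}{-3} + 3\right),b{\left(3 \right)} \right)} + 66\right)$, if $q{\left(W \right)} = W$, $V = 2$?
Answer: $-5360$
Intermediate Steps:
$b{\left(O \right)} = 2$ ($b{\left(O \right)} = \frac{1}{2} \cdot 4 = 2$)
$t{\left(v,y \right)} = \frac{10}{v}$ ($t{\left(v,y \right)} = 2 \frac{5}{v} = \frac{10}{v}$)
$- 80 \left(t{\left(\left(V + 1\right) \left(- \frac{1}{-3} + 3\right),b{\left(3 \right)} \right)} + 66\right) = - 80 \left(\frac{10}{\left(2 + 1\right) \left(- \frac{1}{-3} + 3\right)} + 66\right) = - 80 \left(\frac{10}{3 \left(\left(-1\right) \left(- \frac{1}{3}\right) + 3\right)} + 66\right) = - 80 \left(\frac{10}{3 \left(\frac{1}{3} + 3\right)} + 66\right) = - 80 \left(\frac{10}{3 \cdot \frac{10}{3}} + 66\right) = - 80 \left(\frac{10}{10} + 66\right) = - 80 \left(10 \cdot \frac{1}{10} + 66\right) = - 80 \left(1 + 66\right) = \left(-80\right) 67 = -5360$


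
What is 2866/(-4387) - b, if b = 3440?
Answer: -15094146/4387 ≈ -3440.7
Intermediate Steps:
2866/(-4387) - b = 2866/(-4387) - 1*3440 = 2866*(-1/4387) - 3440 = -2866/4387 - 3440 = -15094146/4387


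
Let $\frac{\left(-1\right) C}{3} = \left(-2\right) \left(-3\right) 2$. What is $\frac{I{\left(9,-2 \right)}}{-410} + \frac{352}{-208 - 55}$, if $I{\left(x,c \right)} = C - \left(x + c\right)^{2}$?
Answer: $- \frac{24393}{21566} \approx -1.1311$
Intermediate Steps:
$C = -36$ ($C = - 3 \left(-2\right) \left(-3\right) 2 = - 3 \cdot 6 \cdot 2 = \left(-3\right) 12 = -36$)
$I{\left(x,c \right)} = -36 - \left(c + x\right)^{2}$ ($I{\left(x,c \right)} = -36 - \left(x + c\right)^{2} = -36 - \left(c + x\right)^{2}$)
$\frac{I{\left(9,-2 \right)}}{-410} + \frac{352}{-208 - 55} = \frac{-36 - \left(-2 + 9\right)^{2}}{-410} + \frac{352}{-208 - 55} = \left(-36 - 7^{2}\right) \left(- \frac{1}{410}\right) + \frac{352}{-208 - 55} = \left(-36 - 49\right) \left(- \frac{1}{410}\right) + \frac{352}{-263} = \left(-36 - 49\right) \left(- \frac{1}{410}\right) + 352 \left(- \frac{1}{263}\right) = \left(-85\right) \left(- \frac{1}{410}\right) - \frac{352}{263} = \frac{17}{82} - \frac{352}{263} = - \frac{24393}{21566}$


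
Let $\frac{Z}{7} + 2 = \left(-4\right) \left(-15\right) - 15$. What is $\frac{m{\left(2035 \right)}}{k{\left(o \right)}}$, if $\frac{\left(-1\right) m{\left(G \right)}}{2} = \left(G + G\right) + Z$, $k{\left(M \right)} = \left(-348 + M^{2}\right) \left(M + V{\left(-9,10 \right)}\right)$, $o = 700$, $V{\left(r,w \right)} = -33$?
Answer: $- \frac{4371}{163298942} \approx -2.6767 \cdot 10^{-5}$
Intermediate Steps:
$Z = 301$ ($Z = -14 + 7 \left(\left(-4\right) \left(-15\right) - 15\right) = -14 + 7 \left(60 - 15\right) = -14 + 7 \cdot 45 = -14 + 315 = 301$)
$k{\left(M \right)} = \left(-348 + M^{2}\right) \left(-33 + M\right)$ ($k{\left(M \right)} = \left(-348 + M^{2}\right) \left(M - 33\right) = \left(-348 + M^{2}\right) \left(-33 + M\right)$)
$m{\left(G \right)} = -602 - 4 G$ ($m{\left(G \right)} = - 2 \left(\left(G + G\right) + 301\right) = - 2 \left(2 G + 301\right) = - 2 \left(301 + 2 G\right) = -602 - 4 G$)
$\frac{m{\left(2035 \right)}}{k{\left(o \right)}} = \frac{-602 - 8140}{11484 + 700^{3} - 243600 - 33 \cdot 700^{2}} = \frac{-602 - 8140}{11484 + 343000000 - 243600 - 16170000} = - \frac{8742}{11484 + 343000000 - 243600 - 16170000} = - \frac{8742}{326597884} = \left(-8742\right) \frac{1}{326597884} = - \frac{4371}{163298942}$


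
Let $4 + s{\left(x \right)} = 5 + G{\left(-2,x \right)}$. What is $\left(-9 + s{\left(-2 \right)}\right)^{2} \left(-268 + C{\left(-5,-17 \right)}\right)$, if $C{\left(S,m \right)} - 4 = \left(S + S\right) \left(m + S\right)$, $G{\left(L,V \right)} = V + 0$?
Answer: $-4400$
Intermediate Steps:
$G{\left(L,V \right)} = V$
$s{\left(x \right)} = 1 + x$ ($s{\left(x \right)} = -4 + \left(5 + x\right) = 1 + x$)
$C{\left(S,m \right)} = 4 + 2 S \left(S + m\right)$ ($C{\left(S,m \right)} = 4 + \left(S + S\right) \left(m + S\right) = 4 + 2 S \left(S + m\right)$)
$\left(-9 + s{\left(-2 \right)}\right)^{2} \left(-268 + C{\left(-5,-17 \right)}\right) = \left(-9 + \left(1 - 2\right)\right)^{2} \left(-268 + \left(4 + 2 \left(-5\right)^{2} + 2 \left(-5\right) \left(-17\right)\right)\right) = \left(-9 - 1\right)^{2} \left(-268 + \left(4 + 2 \cdot 25 + 170\right)\right) = \left(-10\right)^{2} \left(-268 + \left(4 + 50 + 170\right)\right) = 100 \left(-268 + 224\right) = 100 \left(-44\right) = -4400$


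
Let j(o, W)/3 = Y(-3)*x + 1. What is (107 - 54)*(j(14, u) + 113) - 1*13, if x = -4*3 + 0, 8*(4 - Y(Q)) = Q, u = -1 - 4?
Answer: -4425/2 ≈ -2212.5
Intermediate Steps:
u = -5
Y(Q) = 4 - Q/8
x = -12 (x = -12 + 0 = -12)
j(o, W) = -309/2 (j(o, W) = 3*((4 - 1/8*(-3))*(-12) + 1) = 3*((4 + 3/8)*(-12) + 1) = 3*((35/8)*(-12) + 1) = 3*(-105/2 + 1) = 3*(-103/2) = -309/2)
(107 - 54)*(j(14, u) + 113) - 1*13 = (107 - 54)*(-309/2 + 113) - 1*13 = 53*(-83/2) - 13 = -4399/2 - 13 = -4425/2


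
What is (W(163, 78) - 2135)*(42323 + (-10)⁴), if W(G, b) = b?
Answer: -107628411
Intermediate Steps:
(W(163, 78) - 2135)*(42323 + (-10)⁴) = (78 - 2135)*(42323 + (-10)⁴) = -2057*(42323 + 10000) = -2057*52323 = -107628411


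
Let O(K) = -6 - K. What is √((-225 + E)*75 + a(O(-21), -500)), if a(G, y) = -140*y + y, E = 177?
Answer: 10*√659 ≈ 256.71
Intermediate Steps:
a(G, y) = -139*y
√((-225 + E)*75 + a(O(-21), -500)) = √((-225 + 177)*75 - 139*(-500)) = √(-48*75 + 69500) = √(-3600 + 69500) = √65900 = 10*√659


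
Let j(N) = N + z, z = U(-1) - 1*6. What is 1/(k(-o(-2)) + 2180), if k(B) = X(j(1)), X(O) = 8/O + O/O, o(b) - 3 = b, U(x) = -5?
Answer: 5/10901 ≈ 0.00045867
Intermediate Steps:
z = -11 (z = -5 - 1*6 = -5 - 6 = -11)
o(b) = 3 + b
j(N) = -11 + N (j(N) = N - 11 = -11 + N)
X(O) = 1 + 8/O (X(O) = 8/O + 1 = 1 + 8/O)
k(B) = ⅕ (k(B) = (8 + (-11 + 1))/(-11 + 1) = (8 - 10)/(-10) = -⅒*(-2) = ⅕)
1/(k(-o(-2)) + 2180) = 1/(⅕ + 2180) = 1/(10901/5) = 5/10901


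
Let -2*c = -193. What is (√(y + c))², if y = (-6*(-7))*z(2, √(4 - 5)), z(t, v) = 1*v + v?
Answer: 193/2 + 84*I ≈ 96.5 + 84.0*I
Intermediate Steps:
c = 193/2 (c = -½*(-193) = 193/2 ≈ 96.500)
z(t, v) = 2*v (z(t, v) = v + v = 2*v)
y = 84*I (y = (-6*(-7))*(2*√(4 - 5)) = 42*(2*√(-1)) = 42*(2*I) = 84*I ≈ 84.0*I)
(√(y + c))² = (√(84*I + 193/2))² = (√(193/2 + 84*I))² = 193/2 + 84*I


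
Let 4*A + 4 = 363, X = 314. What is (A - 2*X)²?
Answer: 4635409/16 ≈ 2.8971e+5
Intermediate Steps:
A = 359/4 (A = -1 + (¼)*363 = -1 + 363/4 = 359/4 ≈ 89.750)
(A - 2*X)² = (359/4 - 2*314)² = (359/4 - 628)² = (-2153/4)² = 4635409/16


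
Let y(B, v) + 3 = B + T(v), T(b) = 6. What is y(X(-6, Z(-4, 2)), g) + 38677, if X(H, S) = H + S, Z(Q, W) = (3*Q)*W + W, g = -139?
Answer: 38652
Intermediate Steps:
Z(Q, W) = W + 3*Q*W (Z(Q, W) = 3*Q*W + W = W + 3*Q*W)
y(B, v) = 3 + B (y(B, v) = -3 + (B + 6) = -3 + (6 + B) = 3 + B)
y(X(-6, Z(-4, 2)), g) + 38677 = (3 + (-6 + 2*(1 + 3*(-4)))) + 38677 = (3 + (-6 + 2*(1 - 12))) + 38677 = (3 + (-6 + 2*(-11))) + 38677 = (3 + (-6 - 22)) + 38677 = (3 - 28) + 38677 = -25 + 38677 = 38652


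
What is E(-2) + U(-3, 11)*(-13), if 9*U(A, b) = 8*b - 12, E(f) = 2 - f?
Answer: -952/9 ≈ -105.78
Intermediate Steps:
U(A, b) = -4/3 + 8*b/9 (U(A, b) = (8*b - 12)/9 = (-12 + 8*b)/9 = -4/3 + 8*b/9)
E(-2) + U(-3, 11)*(-13) = (2 - 1*(-2)) + (-4/3 + (8/9)*11)*(-13) = (2 + 2) + (-4/3 + 88/9)*(-13) = 4 + (76/9)*(-13) = 4 - 988/9 = -952/9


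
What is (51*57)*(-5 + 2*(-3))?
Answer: -31977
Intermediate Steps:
(51*57)*(-5 + 2*(-3)) = 2907*(-5 - 6) = 2907*(-11) = -31977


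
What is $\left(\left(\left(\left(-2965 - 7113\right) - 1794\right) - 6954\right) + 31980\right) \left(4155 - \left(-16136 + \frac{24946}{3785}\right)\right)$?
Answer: $\frac{1009917936306}{3785} \approx 2.6682 \cdot 10^{8}$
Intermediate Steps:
$\left(\left(\left(\left(-2965 - 7113\right) - 1794\right) - 6954\right) + 31980\right) \left(4155 - \left(-16136 + \frac{24946}{3785}\right)\right) = \left(\left(\left(-10078 - 1794\right) - 6954\right) + 31980\right) \left(4155 + \left(\left(-24946\right) \frac{1}{3785} + 16136\right)\right) = \left(\left(-11872 - 6954\right) + 31980\right) \left(4155 + \left(- \frac{24946}{3785} + 16136\right)\right) = \left(-18826 + 31980\right) \left(4155 + \frac{61049814}{3785}\right) = 13154 \cdot \frac{76776489}{3785} = \frac{1009917936306}{3785}$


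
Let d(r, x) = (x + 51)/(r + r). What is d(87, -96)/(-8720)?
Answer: 3/101152 ≈ 2.9658e-5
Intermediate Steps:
d(r, x) = (51 + x)/(2*r) (d(r, x) = (51 + x)/((2*r)) = (51 + x)*(1/(2*r)) = (51 + x)/(2*r))
d(87, -96)/(-8720) = ((1/2)*(51 - 96)/87)/(-8720) = ((1/2)*(1/87)*(-45))*(-1/8720) = -15/58*(-1/8720) = 3/101152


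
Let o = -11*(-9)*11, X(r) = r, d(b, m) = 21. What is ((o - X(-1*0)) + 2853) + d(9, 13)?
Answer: 3963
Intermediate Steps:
o = 1089 (o = 99*11 = 1089)
((o - X(-1*0)) + 2853) + d(9, 13) = ((1089 - (-1)*0) + 2853) + 21 = ((1089 - 1*0) + 2853) + 21 = ((1089 + 0) + 2853) + 21 = (1089 + 2853) + 21 = 3942 + 21 = 3963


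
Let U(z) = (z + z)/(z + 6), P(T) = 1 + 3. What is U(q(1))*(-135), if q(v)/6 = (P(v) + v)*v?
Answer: -225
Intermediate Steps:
P(T) = 4
q(v) = 6*v*(4 + v) (q(v) = 6*((4 + v)*v) = 6*(v*(4 + v)) = 6*v*(4 + v))
U(z) = 2*z/(6 + z) (U(z) = (2*z)/(6 + z) = 2*z/(6 + z))
U(q(1))*(-135) = (2*(6*1*(4 + 1))/(6 + 6*1*(4 + 1)))*(-135) = (2*(6*1*5)/(6 + 6*1*5))*(-135) = (2*30/(6 + 30))*(-135) = (2*30/36)*(-135) = (2*30*(1/36))*(-135) = (5/3)*(-135) = -225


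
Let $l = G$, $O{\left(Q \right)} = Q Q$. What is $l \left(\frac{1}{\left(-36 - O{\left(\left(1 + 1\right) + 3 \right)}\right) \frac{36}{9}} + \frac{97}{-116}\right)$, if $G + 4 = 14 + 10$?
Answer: $- \frac{29730}{1769} \approx -16.806$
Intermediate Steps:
$O{\left(Q \right)} = Q^{2}$
$G = 20$ ($G = -4 + \left(14 + 10\right) = -4 + 24 = 20$)
$l = 20$
$l \left(\frac{1}{\left(-36 - O{\left(\left(1 + 1\right) + 3 \right)}\right) \frac{36}{9}} + \frac{97}{-116}\right) = 20 \left(\frac{1}{\left(-36 - \left(\left(1 + 1\right) + 3\right)^{2}\right) \frac{36}{9}} + \frac{97}{-116}\right) = 20 \left(\frac{1}{\left(-36 - \left(2 + 3\right)^{2}\right) 36 \cdot \frac{1}{9}} + 97 \left(- \frac{1}{116}\right)\right) = 20 \left(\frac{1}{\left(-36 - 5^{2}\right) 4} - \frac{97}{116}\right) = 20 \left(\frac{1}{-36 - 25} \cdot \frac{1}{4} - \frac{97}{116}\right) = 20 \left(\frac{1}{-61} \cdot \frac{1}{4} - \frac{97}{116}\right) = 20 \left(\left(- \frac{1}{61}\right) \frac{1}{4} - \frac{97}{116}\right) = 20 \left(- \frac{1}{244} - \frac{97}{116}\right) = 20 \left(- \frac{2973}{3538}\right) = - \frac{29730}{1769}$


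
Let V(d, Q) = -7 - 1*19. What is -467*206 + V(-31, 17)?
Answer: -96228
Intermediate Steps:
V(d, Q) = -26 (V(d, Q) = -7 - 19 = -26)
-467*206 + V(-31, 17) = -467*206 - 26 = -96202 - 26 = -96228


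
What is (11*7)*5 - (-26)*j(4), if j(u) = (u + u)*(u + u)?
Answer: 2049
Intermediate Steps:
j(u) = 4*u**2 (j(u) = (2*u)*(2*u) = 4*u**2)
(11*7)*5 - (-26)*j(4) = (11*7)*5 - (-26)*4*4**2 = 77*5 - (-26)*4*16 = 385 - (-26)*64 = 385 - 1*(-1664) = 385 + 1664 = 2049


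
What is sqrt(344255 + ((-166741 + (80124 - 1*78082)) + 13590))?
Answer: sqrt(193146) ≈ 439.48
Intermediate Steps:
sqrt(344255 + ((-166741 + (80124 - 1*78082)) + 13590)) = sqrt(344255 + ((-166741 + (80124 - 78082)) + 13590)) = sqrt(344255 + ((-166741 + 2042) + 13590)) = sqrt(344255 + (-164699 + 13590)) = sqrt(344255 - 151109) = sqrt(193146)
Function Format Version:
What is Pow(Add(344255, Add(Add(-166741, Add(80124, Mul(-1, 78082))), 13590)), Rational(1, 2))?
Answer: Pow(193146, Rational(1, 2)) ≈ 439.48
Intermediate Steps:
Pow(Add(344255, Add(Add(-166741, Add(80124, Mul(-1, 78082))), 13590)), Rational(1, 2)) = Pow(Add(344255, Add(Add(-166741, Add(80124, -78082)), 13590)), Rational(1, 2)) = Pow(Add(344255, Add(Add(-166741, 2042), 13590)), Rational(1, 2)) = Pow(Add(344255, Add(-164699, 13590)), Rational(1, 2)) = Pow(Add(344255, -151109), Rational(1, 2)) = Pow(193146, Rational(1, 2))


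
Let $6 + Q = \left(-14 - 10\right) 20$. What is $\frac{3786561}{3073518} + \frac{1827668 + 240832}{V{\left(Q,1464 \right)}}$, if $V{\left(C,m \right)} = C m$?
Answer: $- \frac{5653423897}{3374722764} \approx -1.6752$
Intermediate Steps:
$Q = -486$ ($Q = -6 + \left(-14 - 10\right) 20 = -6 - 480 = -486$)
$\frac{3786561}{3073518} + \frac{1827668 + 240832}{V{\left(Q,1464 \right)}} = \frac{3786561}{3073518} + \frac{1827668 + 240832}{\left(-486\right) 1464} = 3786561 \cdot \frac{1}{3073518} + \frac{2068500}{-711504} = \frac{140243}{113834} + 2068500 \left(- \frac{1}{711504}\right) = \frac{140243}{113834} - \frac{172375}{59292} = - \frac{5653423897}{3374722764}$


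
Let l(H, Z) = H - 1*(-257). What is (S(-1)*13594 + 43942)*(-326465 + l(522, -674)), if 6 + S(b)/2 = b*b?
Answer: 29962460628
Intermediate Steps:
l(H, Z) = 257 + H (l(H, Z) = H + 257 = 257 + H)
S(b) = -12 + 2*b**2 (S(b) = -12 + 2*(b*b) = -12 + 2*b**2)
(S(-1)*13594 + 43942)*(-326465 + l(522, -674)) = ((-12 + 2*(-1)**2)*13594 + 43942)*(-326465 + (257 + 522)) = ((-12 + 2*1)*13594 + 43942)*(-326465 + 779) = ((-12 + 2)*13594 + 43942)*(-325686) = (-10*13594 + 43942)*(-325686) = (-135940 + 43942)*(-325686) = -91998*(-325686) = 29962460628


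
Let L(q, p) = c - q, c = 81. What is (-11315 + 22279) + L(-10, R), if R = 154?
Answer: 11055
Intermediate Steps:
L(q, p) = 81 - q
(-11315 + 22279) + L(-10, R) = (-11315 + 22279) + (81 - 1*(-10)) = 10964 + (81 + 10) = 10964 + 91 = 11055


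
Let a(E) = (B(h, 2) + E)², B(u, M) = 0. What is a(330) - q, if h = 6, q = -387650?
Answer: 496550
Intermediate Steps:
a(E) = E² (a(E) = (0 + E)² = E²)
a(330) - q = 330² - 1*(-387650) = 108900 + 387650 = 496550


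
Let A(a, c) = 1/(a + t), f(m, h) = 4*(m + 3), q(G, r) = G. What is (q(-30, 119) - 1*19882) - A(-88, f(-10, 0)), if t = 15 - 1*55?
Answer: -2548735/128 ≈ -19912.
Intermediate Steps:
t = -40 (t = 15 - 55 = -40)
f(m, h) = 12 + 4*m (f(m, h) = 4*(3 + m) = 12 + 4*m)
A(a, c) = 1/(-40 + a) (A(a, c) = 1/(a - 40) = 1/(-40 + a))
(q(-30, 119) - 1*19882) - A(-88, f(-10, 0)) = (-30 - 1*19882) - 1/(-40 - 88) = (-30 - 19882) - 1/(-128) = -19912 - 1*(-1/128) = -19912 + 1/128 = -2548735/128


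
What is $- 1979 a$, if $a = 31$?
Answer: $-61349$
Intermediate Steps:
$- 1979 a = \left(-1979\right) 31 = -61349$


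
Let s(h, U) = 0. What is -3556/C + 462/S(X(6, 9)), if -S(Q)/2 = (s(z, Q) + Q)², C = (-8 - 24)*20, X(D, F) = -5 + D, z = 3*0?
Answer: -36071/160 ≈ -225.44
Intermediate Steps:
z = 0
C = -640 (C = -32*20 = -640)
S(Q) = -2*Q² (S(Q) = -2*(0 + Q)² = -2*Q²)
-3556/C + 462/S(X(6, 9)) = -3556/(-640) + 462/((-2*(-5 + 6)²)) = -3556*(-1/640) + 462/((-2*1²)) = 889/160 + 462/((-2*1)) = 889/160 + 462/(-2) = 889/160 + 462*(-½) = 889/160 - 231 = -36071/160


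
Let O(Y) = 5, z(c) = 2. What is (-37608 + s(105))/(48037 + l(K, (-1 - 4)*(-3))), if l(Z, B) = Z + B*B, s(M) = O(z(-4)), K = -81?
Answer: -37603/48181 ≈ -0.78045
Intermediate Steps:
s(M) = 5
l(Z, B) = Z + B**2
(-37608 + s(105))/(48037 + l(K, (-1 - 4)*(-3))) = (-37608 + 5)/(48037 + (-81 + ((-1 - 4)*(-3))**2)) = -37603/(48037 + (-81 + (-5*(-3))**2)) = -37603/(48037 + (-81 + 15**2)) = -37603/(48037 + (-81 + 225)) = -37603/(48037 + 144) = -37603/48181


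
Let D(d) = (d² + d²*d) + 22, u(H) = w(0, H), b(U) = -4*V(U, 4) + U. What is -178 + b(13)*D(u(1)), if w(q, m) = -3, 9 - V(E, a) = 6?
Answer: -174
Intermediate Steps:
V(E, a) = 3 (V(E, a) = 9 - 1*6 = 9 - 6 = 3)
b(U) = -12 + U (b(U) = -4*3 + U = -12 + U)
u(H) = -3
D(d) = 22 + d² + d³ (D(d) = (d² + d³) + 22 = 22 + d² + d³)
-178 + b(13)*D(u(1)) = -178 + (-12 + 13)*(22 + (-3)² + (-3)³) = -178 + 1*(22 + 9 - 27) = -178 + 1*4 = -178 + 4 = -174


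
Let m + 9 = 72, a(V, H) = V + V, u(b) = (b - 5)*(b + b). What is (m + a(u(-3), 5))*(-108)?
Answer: -17172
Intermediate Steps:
u(b) = 2*b*(-5 + b) (u(b) = (-5 + b)*(2*b) = 2*b*(-5 + b))
a(V, H) = 2*V
m = 63 (m = -9 + 72 = 63)
(m + a(u(-3), 5))*(-108) = (63 + 2*(2*(-3)*(-5 - 3)))*(-108) = (63 + 2*(2*(-3)*(-8)))*(-108) = (63 + 2*48)*(-108) = (63 + 96)*(-108) = 159*(-108) = -17172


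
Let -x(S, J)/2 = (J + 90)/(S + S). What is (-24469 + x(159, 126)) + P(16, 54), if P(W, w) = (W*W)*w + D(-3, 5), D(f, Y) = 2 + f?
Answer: -564310/53 ≈ -10647.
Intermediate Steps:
P(W, w) = -1 + w*W² (P(W, w) = (W*W)*w + (2 - 3) = W²*w - 1 = w*W² - 1 = -1 + w*W²)
x(S, J) = -(90 + J)/S (x(S, J) = -2*(J + 90)/(S + S) = -2*(90 + J)/(2*S) = -2*(90 + J)*1/(2*S) = -(90 + J)/S)
(-24469 + x(159, 126)) + P(16, 54) = (-24469 + (-90 - 1*126)/159) + (-1 + 54*16²) = (-24469 + (-90 - 126)/159) + (-1 + 54*256) = (-24469 + (1/159)*(-216)) + (-1 + 13824) = (-24469 - 72/53) + 13823 = -1296929/53 + 13823 = -564310/53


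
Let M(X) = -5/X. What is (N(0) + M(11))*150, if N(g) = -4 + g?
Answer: -7350/11 ≈ -668.18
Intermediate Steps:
(N(0) + M(11))*150 = ((-4 + 0) - 5/11)*150 = (-4 - 5*1/11)*150 = (-4 - 5/11)*150 = -49/11*150 = -7350/11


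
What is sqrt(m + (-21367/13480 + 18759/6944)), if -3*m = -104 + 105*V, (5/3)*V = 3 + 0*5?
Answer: I*sqrt(2095951708910010)/8775480 ≈ 5.217*I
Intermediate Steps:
V = 9/5 (V = 3*(3 + 0*5)/5 = 3*(3 + 0)/5 = (3/5)*3 = 9/5 ≈ 1.8000)
m = -85/3 (m = -(-104 + 105*(9/5))/3 = -(-104 + 189)/3 = -1/3*85 = -85/3 ≈ -28.333)
sqrt(m + (-21367/13480 + 18759/6944)) = sqrt(-85/3 + (-21367/13480 + 18759/6944)) = sqrt(-85/3 + 13062359/11700640) = sqrt(-955367323/35101920) = I*sqrt(2095951708910010)/8775480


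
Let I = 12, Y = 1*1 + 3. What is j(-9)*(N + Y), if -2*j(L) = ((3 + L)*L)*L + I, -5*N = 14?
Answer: 1422/5 ≈ 284.40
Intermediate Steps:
N = -14/5 (N = -⅕*14 = -14/5 ≈ -2.8000)
Y = 4 (Y = 1 + 3 = 4)
j(L) = -6 - L²*(3 + L)/2 (j(L) = -(((3 + L)*L)*L + 12)/2 = -((L*(3 + L))*L + 12)/2 = -(L²*(3 + L) + 12)/2 = -(12 + L²*(3 + L))/2 = -6 - L²*(3 + L)/2)
j(-9)*(N + Y) = (-6 - 3/2*(-9)² - ½*(-9)³)*(-14/5 + 4) = (-6 - 3/2*81 - ½*(-729))*(6/5) = (-6 - 243/2 + 729/2)*(6/5) = 237*(6/5) = 1422/5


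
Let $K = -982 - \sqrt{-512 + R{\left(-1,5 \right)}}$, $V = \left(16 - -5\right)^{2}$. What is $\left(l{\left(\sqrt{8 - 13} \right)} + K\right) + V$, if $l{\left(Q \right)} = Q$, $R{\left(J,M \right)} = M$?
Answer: $-541 + i \sqrt{5} - 13 i \sqrt{3} \approx -541.0 - 20.281 i$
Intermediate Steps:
$V = 441$ ($V = \left(16 + 5\right)^{2} = 21^{2} = 441$)
$K = -982 - 13 i \sqrt{3}$ ($K = -982 - \sqrt{-512 + 5} = -982 - \sqrt{-507} = -982 - 13 i \sqrt{3} \approx -982.0 - 22.517 i$)
$\left(l{\left(\sqrt{8 - 13} \right)} + K\right) + V = \left(\sqrt{8 - 13} - \left(982 + 13 i \sqrt{3}\right)\right) + 441 = \left(\sqrt{-5} - \left(982 + 13 i \sqrt{3}\right)\right) + 441 = \left(i \sqrt{5} - \left(982 + 13 i \sqrt{3}\right)\right) + 441 = \left(-982 + i \sqrt{5} - 13 i \sqrt{3}\right) + 441 = -541 + i \sqrt{5} - 13 i \sqrt{3}$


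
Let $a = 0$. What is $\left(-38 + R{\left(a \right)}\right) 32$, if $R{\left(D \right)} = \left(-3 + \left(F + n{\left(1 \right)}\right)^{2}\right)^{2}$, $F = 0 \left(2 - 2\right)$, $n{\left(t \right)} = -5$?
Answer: $14272$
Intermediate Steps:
$F = 0$ ($F = 0 \cdot 0 = 0$)
$R{\left(D \right)} = 484$ ($R{\left(D \right)} = \left(-3 + \left(0 - 5\right)^{2}\right)^{2} = \left(-3 + \left(-5\right)^{2}\right)^{2} = \left(-3 + 25\right)^{2} = 22^{2} = 484$)
$\left(-38 + R{\left(a \right)}\right) 32 = \left(-38 + 484\right) 32 = 446 \cdot 32 = 14272$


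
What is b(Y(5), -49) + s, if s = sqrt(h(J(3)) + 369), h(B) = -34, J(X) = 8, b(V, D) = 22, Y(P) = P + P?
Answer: 22 + sqrt(335) ≈ 40.303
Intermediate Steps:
Y(P) = 2*P
s = sqrt(335) (s = sqrt(-34 + 369) = sqrt(335) ≈ 18.303)
b(Y(5), -49) + s = 22 + sqrt(335)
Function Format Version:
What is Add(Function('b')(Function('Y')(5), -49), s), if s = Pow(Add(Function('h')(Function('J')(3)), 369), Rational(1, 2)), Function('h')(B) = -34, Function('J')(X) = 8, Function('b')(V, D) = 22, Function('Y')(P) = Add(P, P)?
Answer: Add(22, Pow(335, Rational(1, 2))) ≈ 40.303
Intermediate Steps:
Function('Y')(P) = Mul(2, P)
s = Pow(335, Rational(1, 2)) (s = Pow(Add(-34, 369), Rational(1, 2)) = Pow(335, Rational(1, 2)) ≈ 18.303)
Add(Function('b')(Function('Y')(5), -49), s) = Add(22, Pow(335, Rational(1, 2)))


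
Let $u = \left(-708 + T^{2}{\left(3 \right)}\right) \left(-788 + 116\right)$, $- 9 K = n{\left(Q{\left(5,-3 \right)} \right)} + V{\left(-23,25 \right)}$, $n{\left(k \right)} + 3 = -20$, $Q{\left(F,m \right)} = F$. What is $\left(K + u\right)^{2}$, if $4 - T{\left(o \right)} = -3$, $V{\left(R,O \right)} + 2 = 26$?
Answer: $\frac{15885254468161}{81} \approx 1.9611 \cdot 10^{11}$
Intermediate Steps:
$V{\left(R,O \right)} = 24$ ($V{\left(R,O \right)} = -2 + 26 = 24$)
$T{\left(o \right)} = 7$ ($T{\left(o \right)} = 4 - -3 = 4 + 3 = 7$)
$n{\left(k \right)} = -23$ ($n{\left(k \right)} = -3 - 20 = -23$)
$K = - \frac{1}{9}$ ($K = - \frac{-23 + 24}{9} = \left(- \frac{1}{9}\right) 1 = - \frac{1}{9} \approx -0.11111$)
$u = 442848$ ($u = \left(-708 + 7^{2}\right) \left(-788 + 116\right) = \left(-708 + 49\right) \left(-672\right) = \left(-659\right) \left(-672\right) = 442848$)
$\left(K + u\right)^{2} = \left(- \frac{1}{9} + 442848\right)^{2} = \left(\frac{3985631}{9}\right)^{2} = \frac{15885254468161}{81}$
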